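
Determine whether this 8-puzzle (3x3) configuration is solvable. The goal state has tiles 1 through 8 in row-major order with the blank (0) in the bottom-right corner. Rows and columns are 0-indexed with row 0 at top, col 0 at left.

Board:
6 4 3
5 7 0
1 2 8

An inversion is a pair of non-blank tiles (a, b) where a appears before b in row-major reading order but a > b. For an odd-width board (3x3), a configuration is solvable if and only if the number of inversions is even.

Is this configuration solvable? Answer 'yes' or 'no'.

Answer: yes

Derivation:
Inversions (pairs i<j in row-major order where tile[i] > tile[j] > 0): 14
14 is even, so the puzzle is solvable.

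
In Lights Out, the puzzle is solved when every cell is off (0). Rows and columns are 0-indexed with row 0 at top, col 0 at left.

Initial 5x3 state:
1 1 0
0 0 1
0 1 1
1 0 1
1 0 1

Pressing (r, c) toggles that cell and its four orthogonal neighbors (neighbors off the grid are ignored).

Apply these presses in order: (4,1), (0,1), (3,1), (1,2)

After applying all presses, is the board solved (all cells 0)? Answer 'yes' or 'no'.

After press 1 at (4,1):
1 1 0
0 0 1
0 1 1
1 1 1
0 1 0

After press 2 at (0,1):
0 0 1
0 1 1
0 1 1
1 1 1
0 1 0

After press 3 at (3,1):
0 0 1
0 1 1
0 0 1
0 0 0
0 0 0

After press 4 at (1,2):
0 0 0
0 0 0
0 0 0
0 0 0
0 0 0

Lights still on: 0

Answer: yes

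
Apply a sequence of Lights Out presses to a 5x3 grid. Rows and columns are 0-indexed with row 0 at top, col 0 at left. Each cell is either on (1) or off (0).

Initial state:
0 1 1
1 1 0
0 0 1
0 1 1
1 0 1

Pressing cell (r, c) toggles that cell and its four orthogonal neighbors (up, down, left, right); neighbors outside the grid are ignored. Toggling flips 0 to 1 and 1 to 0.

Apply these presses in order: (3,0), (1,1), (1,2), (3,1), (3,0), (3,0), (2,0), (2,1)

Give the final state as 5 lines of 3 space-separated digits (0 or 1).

After press 1 at (3,0):
0 1 1
1 1 0
1 0 1
1 0 1
0 0 1

After press 2 at (1,1):
0 0 1
0 0 1
1 1 1
1 0 1
0 0 1

After press 3 at (1,2):
0 0 0
0 1 0
1 1 0
1 0 1
0 0 1

After press 4 at (3,1):
0 0 0
0 1 0
1 0 0
0 1 0
0 1 1

After press 5 at (3,0):
0 0 0
0 1 0
0 0 0
1 0 0
1 1 1

After press 6 at (3,0):
0 0 0
0 1 0
1 0 0
0 1 0
0 1 1

After press 7 at (2,0):
0 0 0
1 1 0
0 1 0
1 1 0
0 1 1

After press 8 at (2,1):
0 0 0
1 0 0
1 0 1
1 0 0
0 1 1

Answer: 0 0 0
1 0 0
1 0 1
1 0 0
0 1 1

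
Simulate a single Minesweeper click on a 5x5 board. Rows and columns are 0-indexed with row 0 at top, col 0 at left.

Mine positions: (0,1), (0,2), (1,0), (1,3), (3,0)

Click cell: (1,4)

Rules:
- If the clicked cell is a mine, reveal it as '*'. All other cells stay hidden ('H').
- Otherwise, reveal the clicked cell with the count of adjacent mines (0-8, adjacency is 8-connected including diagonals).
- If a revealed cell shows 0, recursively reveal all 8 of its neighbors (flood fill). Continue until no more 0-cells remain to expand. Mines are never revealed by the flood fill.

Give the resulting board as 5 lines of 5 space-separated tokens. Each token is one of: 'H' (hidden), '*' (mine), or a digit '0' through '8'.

H H H H H
H H H H 1
H H H H H
H H H H H
H H H H H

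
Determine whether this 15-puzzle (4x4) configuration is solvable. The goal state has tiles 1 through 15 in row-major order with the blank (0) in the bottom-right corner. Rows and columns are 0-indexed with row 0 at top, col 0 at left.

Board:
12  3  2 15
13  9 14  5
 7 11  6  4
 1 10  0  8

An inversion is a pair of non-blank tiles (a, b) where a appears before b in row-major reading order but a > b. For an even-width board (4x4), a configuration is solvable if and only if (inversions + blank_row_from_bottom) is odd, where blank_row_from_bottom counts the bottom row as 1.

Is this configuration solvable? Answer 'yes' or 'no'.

Inversions: 62
Blank is in row 3 (0-indexed from top), which is row 1 counting from the bottom (bottom = 1).
62 + 1 = 63, which is odd, so the puzzle is solvable.

Answer: yes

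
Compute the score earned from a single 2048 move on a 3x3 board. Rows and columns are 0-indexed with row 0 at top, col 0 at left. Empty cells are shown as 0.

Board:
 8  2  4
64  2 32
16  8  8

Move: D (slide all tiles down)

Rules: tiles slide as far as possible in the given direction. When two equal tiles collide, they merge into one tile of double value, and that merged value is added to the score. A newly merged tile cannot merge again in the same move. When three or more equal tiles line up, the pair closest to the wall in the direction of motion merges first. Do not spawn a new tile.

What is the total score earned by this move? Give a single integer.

Slide down:
col 0: [8, 64, 16] -> [8, 64, 16]  score +0 (running 0)
col 1: [2, 2, 8] -> [0, 4, 8]  score +4 (running 4)
col 2: [4, 32, 8] -> [4, 32, 8]  score +0 (running 4)
Board after move:
 8  0  4
64  4 32
16  8  8

Answer: 4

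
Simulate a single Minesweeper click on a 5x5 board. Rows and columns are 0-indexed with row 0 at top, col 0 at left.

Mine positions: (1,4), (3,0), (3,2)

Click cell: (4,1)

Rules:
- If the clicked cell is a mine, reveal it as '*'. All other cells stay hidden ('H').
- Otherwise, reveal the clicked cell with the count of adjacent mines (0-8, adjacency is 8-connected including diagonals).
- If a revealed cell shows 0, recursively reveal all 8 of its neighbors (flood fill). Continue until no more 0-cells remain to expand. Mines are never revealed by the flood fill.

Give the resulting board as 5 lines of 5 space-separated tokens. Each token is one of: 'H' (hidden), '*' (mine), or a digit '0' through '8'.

H H H H H
H H H H H
H H H H H
H H H H H
H 2 H H H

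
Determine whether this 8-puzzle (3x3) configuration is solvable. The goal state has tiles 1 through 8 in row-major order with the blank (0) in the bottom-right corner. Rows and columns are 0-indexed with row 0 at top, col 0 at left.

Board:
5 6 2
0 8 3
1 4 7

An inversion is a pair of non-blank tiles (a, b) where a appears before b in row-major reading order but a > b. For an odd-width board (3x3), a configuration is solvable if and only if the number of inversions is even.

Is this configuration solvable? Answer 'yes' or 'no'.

Answer: yes

Derivation:
Inversions (pairs i<j in row-major order where tile[i] > tile[j] > 0): 14
14 is even, so the puzzle is solvable.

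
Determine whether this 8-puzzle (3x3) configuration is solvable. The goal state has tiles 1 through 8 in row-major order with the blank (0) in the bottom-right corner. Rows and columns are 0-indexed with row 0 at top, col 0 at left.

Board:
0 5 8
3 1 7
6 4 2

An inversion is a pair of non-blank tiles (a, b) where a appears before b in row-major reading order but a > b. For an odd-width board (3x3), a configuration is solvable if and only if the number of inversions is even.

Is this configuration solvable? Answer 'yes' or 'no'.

Inversions (pairs i<j in row-major order where tile[i] > tile[j] > 0): 18
18 is even, so the puzzle is solvable.

Answer: yes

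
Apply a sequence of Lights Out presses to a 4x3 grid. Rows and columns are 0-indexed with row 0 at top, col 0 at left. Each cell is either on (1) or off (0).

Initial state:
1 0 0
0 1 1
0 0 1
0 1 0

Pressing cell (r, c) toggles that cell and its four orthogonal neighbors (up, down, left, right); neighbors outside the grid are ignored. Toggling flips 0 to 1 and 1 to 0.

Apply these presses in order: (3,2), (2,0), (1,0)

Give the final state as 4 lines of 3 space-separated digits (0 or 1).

After press 1 at (3,2):
1 0 0
0 1 1
0 0 0
0 0 1

After press 2 at (2,0):
1 0 0
1 1 1
1 1 0
1 0 1

After press 3 at (1,0):
0 0 0
0 0 1
0 1 0
1 0 1

Answer: 0 0 0
0 0 1
0 1 0
1 0 1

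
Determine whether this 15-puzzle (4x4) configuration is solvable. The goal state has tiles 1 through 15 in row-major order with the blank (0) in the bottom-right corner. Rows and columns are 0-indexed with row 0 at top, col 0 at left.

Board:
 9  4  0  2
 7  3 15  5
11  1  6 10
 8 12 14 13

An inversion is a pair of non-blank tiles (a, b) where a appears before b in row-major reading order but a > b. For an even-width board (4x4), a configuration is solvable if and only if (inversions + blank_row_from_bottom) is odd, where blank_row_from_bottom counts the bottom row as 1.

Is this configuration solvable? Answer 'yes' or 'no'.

Answer: yes

Derivation:
Inversions: 33
Blank is in row 0 (0-indexed from top), which is row 4 counting from the bottom (bottom = 1).
33 + 4 = 37, which is odd, so the puzzle is solvable.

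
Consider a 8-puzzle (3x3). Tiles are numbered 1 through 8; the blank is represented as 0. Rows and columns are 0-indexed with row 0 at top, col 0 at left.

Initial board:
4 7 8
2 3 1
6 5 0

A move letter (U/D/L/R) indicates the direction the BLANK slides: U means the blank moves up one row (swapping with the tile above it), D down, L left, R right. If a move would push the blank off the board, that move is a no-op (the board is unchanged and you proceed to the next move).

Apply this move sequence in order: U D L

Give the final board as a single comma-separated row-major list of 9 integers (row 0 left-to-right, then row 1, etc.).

After move 1 (U):
4 7 8
2 3 0
6 5 1

After move 2 (D):
4 7 8
2 3 1
6 5 0

After move 3 (L):
4 7 8
2 3 1
6 0 5

Answer: 4, 7, 8, 2, 3, 1, 6, 0, 5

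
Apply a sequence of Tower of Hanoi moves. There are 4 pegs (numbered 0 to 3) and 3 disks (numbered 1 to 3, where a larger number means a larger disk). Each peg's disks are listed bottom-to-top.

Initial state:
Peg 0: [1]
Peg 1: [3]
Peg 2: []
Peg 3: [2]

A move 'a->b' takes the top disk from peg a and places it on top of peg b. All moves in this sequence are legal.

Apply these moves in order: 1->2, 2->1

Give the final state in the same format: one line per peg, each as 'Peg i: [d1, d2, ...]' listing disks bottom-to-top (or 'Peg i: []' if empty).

After move 1 (1->2):
Peg 0: [1]
Peg 1: []
Peg 2: [3]
Peg 3: [2]

After move 2 (2->1):
Peg 0: [1]
Peg 1: [3]
Peg 2: []
Peg 3: [2]

Answer: Peg 0: [1]
Peg 1: [3]
Peg 2: []
Peg 3: [2]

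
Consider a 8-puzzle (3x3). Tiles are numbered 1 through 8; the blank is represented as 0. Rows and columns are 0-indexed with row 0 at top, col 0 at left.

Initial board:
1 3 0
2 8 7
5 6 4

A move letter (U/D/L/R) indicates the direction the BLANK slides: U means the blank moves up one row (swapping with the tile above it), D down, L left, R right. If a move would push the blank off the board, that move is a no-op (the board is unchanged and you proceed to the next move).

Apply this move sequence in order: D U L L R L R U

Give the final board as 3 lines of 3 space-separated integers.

Answer: 1 0 3
2 8 7
5 6 4

Derivation:
After move 1 (D):
1 3 7
2 8 0
5 6 4

After move 2 (U):
1 3 0
2 8 7
5 6 4

After move 3 (L):
1 0 3
2 8 7
5 6 4

After move 4 (L):
0 1 3
2 8 7
5 6 4

After move 5 (R):
1 0 3
2 8 7
5 6 4

After move 6 (L):
0 1 3
2 8 7
5 6 4

After move 7 (R):
1 0 3
2 8 7
5 6 4

After move 8 (U):
1 0 3
2 8 7
5 6 4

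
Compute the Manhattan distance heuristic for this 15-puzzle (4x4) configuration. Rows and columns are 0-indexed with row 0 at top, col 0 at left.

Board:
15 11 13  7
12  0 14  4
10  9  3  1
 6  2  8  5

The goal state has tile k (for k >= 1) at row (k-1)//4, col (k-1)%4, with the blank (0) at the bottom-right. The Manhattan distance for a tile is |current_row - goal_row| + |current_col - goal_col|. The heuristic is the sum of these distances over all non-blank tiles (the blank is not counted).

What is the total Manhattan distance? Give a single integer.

Tile 15: (0,0)->(3,2) = 5
Tile 11: (0,1)->(2,2) = 3
Tile 13: (0,2)->(3,0) = 5
Tile 7: (0,3)->(1,2) = 2
Tile 12: (1,0)->(2,3) = 4
Tile 14: (1,2)->(3,1) = 3
Tile 4: (1,3)->(0,3) = 1
Tile 10: (2,0)->(2,1) = 1
Tile 9: (2,1)->(2,0) = 1
Tile 3: (2,2)->(0,2) = 2
Tile 1: (2,3)->(0,0) = 5
Tile 6: (3,0)->(1,1) = 3
Tile 2: (3,1)->(0,1) = 3
Tile 8: (3,2)->(1,3) = 3
Tile 5: (3,3)->(1,0) = 5
Sum: 5 + 3 + 5 + 2 + 4 + 3 + 1 + 1 + 1 + 2 + 5 + 3 + 3 + 3 + 5 = 46

Answer: 46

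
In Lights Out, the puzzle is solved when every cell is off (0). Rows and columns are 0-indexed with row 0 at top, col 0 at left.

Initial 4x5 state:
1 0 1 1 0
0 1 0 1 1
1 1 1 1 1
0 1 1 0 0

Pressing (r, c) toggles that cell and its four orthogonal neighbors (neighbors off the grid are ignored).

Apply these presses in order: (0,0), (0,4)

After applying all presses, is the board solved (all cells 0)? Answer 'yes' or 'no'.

After press 1 at (0,0):
0 1 1 1 0
1 1 0 1 1
1 1 1 1 1
0 1 1 0 0

After press 2 at (0,4):
0 1 1 0 1
1 1 0 1 0
1 1 1 1 1
0 1 1 0 0

Lights still on: 13

Answer: no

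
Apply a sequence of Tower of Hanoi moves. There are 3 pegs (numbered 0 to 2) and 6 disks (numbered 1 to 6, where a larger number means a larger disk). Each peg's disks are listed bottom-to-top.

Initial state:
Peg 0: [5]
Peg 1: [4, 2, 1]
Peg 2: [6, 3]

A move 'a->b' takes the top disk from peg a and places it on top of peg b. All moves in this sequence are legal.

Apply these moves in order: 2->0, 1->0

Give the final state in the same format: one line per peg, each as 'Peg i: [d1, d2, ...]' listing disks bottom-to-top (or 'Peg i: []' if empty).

Answer: Peg 0: [5, 3, 1]
Peg 1: [4, 2]
Peg 2: [6]

Derivation:
After move 1 (2->0):
Peg 0: [5, 3]
Peg 1: [4, 2, 1]
Peg 2: [6]

After move 2 (1->0):
Peg 0: [5, 3, 1]
Peg 1: [4, 2]
Peg 2: [6]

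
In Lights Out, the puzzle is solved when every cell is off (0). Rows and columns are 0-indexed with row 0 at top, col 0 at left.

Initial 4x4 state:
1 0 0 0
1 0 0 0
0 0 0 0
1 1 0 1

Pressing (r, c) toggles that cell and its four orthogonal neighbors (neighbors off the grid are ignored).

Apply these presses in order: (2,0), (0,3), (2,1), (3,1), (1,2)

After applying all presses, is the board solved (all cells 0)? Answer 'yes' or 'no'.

After press 1 at (2,0):
1 0 0 0
0 0 0 0
1 1 0 0
0 1 0 1

After press 2 at (0,3):
1 0 1 1
0 0 0 1
1 1 0 0
0 1 0 1

After press 3 at (2,1):
1 0 1 1
0 1 0 1
0 0 1 0
0 0 0 1

After press 4 at (3,1):
1 0 1 1
0 1 0 1
0 1 1 0
1 1 1 1

After press 5 at (1,2):
1 0 0 1
0 0 1 0
0 1 0 0
1 1 1 1

Lights still on: 8

Answer: no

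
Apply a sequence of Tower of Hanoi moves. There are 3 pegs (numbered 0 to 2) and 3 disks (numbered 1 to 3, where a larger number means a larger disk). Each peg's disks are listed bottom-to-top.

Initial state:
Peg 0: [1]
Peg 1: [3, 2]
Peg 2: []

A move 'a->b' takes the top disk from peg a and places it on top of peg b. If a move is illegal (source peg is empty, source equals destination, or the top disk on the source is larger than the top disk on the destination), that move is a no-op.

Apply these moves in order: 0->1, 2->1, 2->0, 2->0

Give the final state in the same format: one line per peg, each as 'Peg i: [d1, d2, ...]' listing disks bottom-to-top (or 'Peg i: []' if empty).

After move 1 (0->1):
Peg 0: []
Peg 1: [3, 2, 1]
Peg 2: []

After move 2 (2->1):
Peg 0: []
Peg 1: [3, 2, 1]
Peg 2: []

After move 3 (2->0):
Peg 0: []
Peg 1: [3, 2, 1]
Peg 2: []

After move 4 (2->0):
Peg 0: []
Peg 1: [3, 2, 1]
Peg 2: []

Answer: Peg 0: []
Peg 1: [3, 2, 1]
Peg 2: []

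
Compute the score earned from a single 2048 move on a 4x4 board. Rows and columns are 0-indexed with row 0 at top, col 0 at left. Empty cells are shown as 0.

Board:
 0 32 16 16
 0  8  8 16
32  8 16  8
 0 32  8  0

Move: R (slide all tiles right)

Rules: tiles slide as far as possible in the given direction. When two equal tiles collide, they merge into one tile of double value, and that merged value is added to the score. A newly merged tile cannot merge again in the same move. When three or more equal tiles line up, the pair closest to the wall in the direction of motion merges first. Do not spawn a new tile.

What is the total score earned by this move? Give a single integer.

Answer: 48

Derivation:
Slide right:
row 0: [0, 32, 16, 16] -> [0, 0, 32, 32]  score +32 (running 32)
row 1: [0, 8, 8, 16] -> [0, 0, 16, 16]  score +16 (running 48)
row 2: [32, 8, 16, 8] -> [32, 8, 16, 8]  score +0 (running 48)
row 3: [0, 32, 8, 0] -> [0, 0, 32, 8]  score +0 (running 48)
Board after move:
 0  0 32 32
 0  0 16 16
32  8 16  8
 0  0 32  8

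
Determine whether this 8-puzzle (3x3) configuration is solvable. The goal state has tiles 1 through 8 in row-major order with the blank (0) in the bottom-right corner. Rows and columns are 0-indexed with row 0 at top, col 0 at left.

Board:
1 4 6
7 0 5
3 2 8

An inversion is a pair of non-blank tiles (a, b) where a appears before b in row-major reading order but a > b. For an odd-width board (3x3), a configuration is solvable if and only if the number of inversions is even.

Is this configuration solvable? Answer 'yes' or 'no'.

Answer: no

Derivation:
Inversions (pairs i<j in row-major order where tile[i] > tile[j] > 0): 11
11 is odd, so the puzzle is not solvable.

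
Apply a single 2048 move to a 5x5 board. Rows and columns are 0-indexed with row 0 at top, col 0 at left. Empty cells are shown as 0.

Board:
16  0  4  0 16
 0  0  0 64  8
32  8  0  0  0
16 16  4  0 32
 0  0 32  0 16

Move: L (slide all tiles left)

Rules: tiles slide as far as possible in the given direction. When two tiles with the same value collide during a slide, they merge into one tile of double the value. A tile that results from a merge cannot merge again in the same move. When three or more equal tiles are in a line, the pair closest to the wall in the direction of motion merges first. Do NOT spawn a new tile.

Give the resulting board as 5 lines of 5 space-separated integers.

Slide left:
row 0: [16, 0, 4, 0, 16] -> [16, 4, 16, 0, 0]
row 1: [0, 0, 0, 64, 8] -> [64, 8, 0, 0, 0]
row 2: [32, 8, 0, 0, 0] -> [32, 8, 0, 0, 0]
row 3: [16, 16, 4, 0, 32] -> [32, 4, 32, 0, 0]
row 4: [0, 0, 32, 0, 16] -> [32, 16, 0, 0, 0]

Answer: 16  4 16  0  0
64  8  0  0  0
32  8  0  0  0
32  4 32  0  0
32 16  0  0  0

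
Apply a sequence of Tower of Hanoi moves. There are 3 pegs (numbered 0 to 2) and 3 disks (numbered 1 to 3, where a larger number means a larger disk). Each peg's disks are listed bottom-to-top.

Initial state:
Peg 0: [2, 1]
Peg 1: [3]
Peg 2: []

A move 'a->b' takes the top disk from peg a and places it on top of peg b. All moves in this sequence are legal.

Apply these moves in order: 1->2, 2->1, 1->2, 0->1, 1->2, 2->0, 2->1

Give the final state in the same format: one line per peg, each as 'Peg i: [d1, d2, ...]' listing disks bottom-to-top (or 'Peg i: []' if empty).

After move 1 (1->2):
Peg 0: [2, 1]
Peg 1: []
Peg 2: [3]

After move 2 (2->1):
Peg 0: [2, 1]
Peg 1: [3]
Peg 2: []

After move 3 (1->2):
Peg 0: [2, 1]
Peg 1: []
Peg 2: [3]

After move 4 (0->1):
Peg 0: [2]
Peg 1: [1]
Peg 2: [3]

After move 5 (1->2):
Peg 0: [2]
Peg 1: []
Peg 2: [3, 1]

After move 6 (2->0):
Peg 0: [2, 1]
Peg 1: []
Peg 2: [3]

After move 7 (2->1):
Peg 0: [2, 1]
Peg 1: [3]
Peg 2: []

Answer: Peg 0: [2, 1]
Peg 1: [3]
Peg 2: []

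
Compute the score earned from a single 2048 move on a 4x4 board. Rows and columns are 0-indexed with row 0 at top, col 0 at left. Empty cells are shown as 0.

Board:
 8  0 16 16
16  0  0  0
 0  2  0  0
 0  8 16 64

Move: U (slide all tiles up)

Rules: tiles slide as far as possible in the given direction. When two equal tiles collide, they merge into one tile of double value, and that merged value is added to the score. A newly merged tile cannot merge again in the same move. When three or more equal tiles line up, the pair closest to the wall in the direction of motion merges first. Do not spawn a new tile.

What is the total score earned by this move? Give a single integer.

Answer: 32

Derivation:
Slide up:
col 0: [8, 16, 0, 0] -> [8, 16, 0, 0]  score +0 (running 0)
col 1: [0, 0, 2, 8] -> [2, 8, 0, 0]  score +0 (running 0)
col 2: [16, 0, 0, 16] -> [32, 0, 0, 0]  score +32 (running 32)
col 3: [16, 0, 0, 64] -> [16, 64, 0, 0]  score +0 (running 32)
Board after move:
 8  2 32 16
16  8  0 64
 0  0  0  0
 0  0  0  0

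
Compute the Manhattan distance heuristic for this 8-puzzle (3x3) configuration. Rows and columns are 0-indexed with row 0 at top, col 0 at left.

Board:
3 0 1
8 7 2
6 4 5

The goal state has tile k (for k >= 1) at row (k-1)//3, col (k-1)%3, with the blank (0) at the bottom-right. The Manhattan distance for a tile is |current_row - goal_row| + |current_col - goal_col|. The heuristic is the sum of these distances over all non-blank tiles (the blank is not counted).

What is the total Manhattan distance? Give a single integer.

Tile 3: at (0,0), goal (0,2), distance |0-0|+|0-2| = 2
Tile 1: at (0,2), goal (0,0), distance |0-0|+|2-0| = 2
Tile 8: at (1,0), goal (2,1), distance |1-2|+|0-1| = 2
Tile 7: at (1,1), goal (2,0), distance |1-2|+|1-0| = 2
Tile 2: at (1,2), goal (0,1), distance |1-0|+|2-1| = 2
Tile 6: at (2,0), goal (1,2), distance |2-1|+|0-2| = 3
Tile 4: at (2,1), goal (1,0), distance |2-1|+|1-0| = 2
Tile 5: at (2,2), goal (1,1), distance |2-1|+|2-1| = 2
Sum: 2 + 2 + 2 + 2 + 2 + 3 + 2 + 2 = 17

Answer: 17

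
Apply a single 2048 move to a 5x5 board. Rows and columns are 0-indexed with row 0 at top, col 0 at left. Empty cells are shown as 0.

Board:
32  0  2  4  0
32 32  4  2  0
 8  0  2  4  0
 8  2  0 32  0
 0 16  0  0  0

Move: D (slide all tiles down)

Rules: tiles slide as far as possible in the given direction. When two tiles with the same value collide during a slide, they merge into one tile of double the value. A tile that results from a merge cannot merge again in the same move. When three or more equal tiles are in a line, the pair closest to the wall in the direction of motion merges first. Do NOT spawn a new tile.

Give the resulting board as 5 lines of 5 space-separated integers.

Answer:  0  0  0  0  0
 0  0  0  4  0
 0 32  2  2  0
64  2  4  4  0
16 16  2 32  0

Derivation:
Slide down:
col 0: [32, 32, 8, 8, 0] -> [0, 0, 0, 64, 16]
col 1: [0, 32, 0, 2, 16] -> [0, 0, 32, 2, 16]
col 2: [2, 4, 2, 0, 0] -> [0, 0, 2, 4, 2]
col 3: [4, 2, 4, 32, 0] -> [0, 4, 2, 4, 32]
col 4: [0, 0, 0, 0, 0] -> [0, 0, 0, 0, 0]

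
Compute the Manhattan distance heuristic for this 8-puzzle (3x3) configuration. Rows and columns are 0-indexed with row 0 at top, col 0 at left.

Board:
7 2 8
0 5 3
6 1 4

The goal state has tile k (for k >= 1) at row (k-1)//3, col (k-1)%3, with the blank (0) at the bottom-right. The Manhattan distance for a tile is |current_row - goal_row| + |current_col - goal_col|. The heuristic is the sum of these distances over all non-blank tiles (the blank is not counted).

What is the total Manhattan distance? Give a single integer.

Tile 7: (0,0)->(2,0) = 2
Tile 2: (0,1)->(0,1) = 0
Tile 8: (0,2)->(2,1) = 3
Tile 5: (1,1)->(1,1) = 0
Tile 3: (1,2)->(0,2) = 1
Tile 6: (2,0)->(1,2) = 3
Tile 1: (2,1)->(0,0) = 3
Tile 4: (2,2)->(1,0) = 3
Sum: 2 + 0 + 3 + 0 + 1 + 3 + 3 + 3 = 15

Answer: 15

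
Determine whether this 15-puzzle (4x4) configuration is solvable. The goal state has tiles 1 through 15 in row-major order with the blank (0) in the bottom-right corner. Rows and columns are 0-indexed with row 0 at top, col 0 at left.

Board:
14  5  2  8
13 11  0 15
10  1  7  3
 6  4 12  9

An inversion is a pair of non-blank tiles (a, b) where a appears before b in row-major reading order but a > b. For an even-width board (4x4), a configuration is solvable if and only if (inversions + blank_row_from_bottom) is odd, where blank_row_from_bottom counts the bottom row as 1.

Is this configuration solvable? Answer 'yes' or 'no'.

Answer: yes

Derivation:
Inversions: 58
Blank is in row 1 (0-indexed from top), which is row 3 counting from the bottom (bottom = 1).
58 + 3 = 61, which is odd, so the puzzle is solvable.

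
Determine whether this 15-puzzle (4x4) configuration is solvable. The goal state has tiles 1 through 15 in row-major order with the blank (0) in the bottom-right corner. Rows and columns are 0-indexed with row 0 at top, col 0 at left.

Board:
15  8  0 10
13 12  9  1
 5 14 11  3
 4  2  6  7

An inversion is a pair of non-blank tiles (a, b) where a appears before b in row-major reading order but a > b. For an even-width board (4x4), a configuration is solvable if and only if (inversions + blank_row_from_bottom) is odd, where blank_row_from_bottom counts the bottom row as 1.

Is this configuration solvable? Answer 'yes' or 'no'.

Answer: yes

Derivation:
Inversions: 71
Blank is in row 0 (0-indexed from top), which is row 4 counting from the bottom (bottom = 1).
71 + 4 = 75, which is odd, so the puzzle is solvable.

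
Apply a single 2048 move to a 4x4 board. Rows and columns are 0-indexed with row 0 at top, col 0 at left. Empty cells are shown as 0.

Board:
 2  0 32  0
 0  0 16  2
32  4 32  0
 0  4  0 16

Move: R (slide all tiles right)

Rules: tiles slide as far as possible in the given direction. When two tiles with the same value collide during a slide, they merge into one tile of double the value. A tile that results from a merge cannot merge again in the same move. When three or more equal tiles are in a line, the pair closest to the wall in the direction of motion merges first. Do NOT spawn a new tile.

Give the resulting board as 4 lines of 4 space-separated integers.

Slide right:
row 0: [2, 0, 32, 0] -> [0, 0, 2, 32]
row 1: [0, 0, 16, 2] -> [0, 0, 16, 2]
row 2: [32, 4, 32, 0] -> [0, 32, 4, 32]
row 3: [0, 4, 0, 16] -> [0, 0, 4, 16]

Answer:  0  0  2 32
 0  0 16  2
 0 32  4 32
 0  0  4 16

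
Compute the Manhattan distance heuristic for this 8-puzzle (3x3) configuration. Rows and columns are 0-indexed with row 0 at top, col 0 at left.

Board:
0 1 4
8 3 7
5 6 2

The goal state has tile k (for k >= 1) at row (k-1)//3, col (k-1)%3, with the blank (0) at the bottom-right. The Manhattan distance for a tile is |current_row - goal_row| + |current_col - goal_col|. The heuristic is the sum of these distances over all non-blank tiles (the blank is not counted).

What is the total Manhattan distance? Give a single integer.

Answer: 18

Derivation:
Tile 1: (0,1)->(0,0) = 1
Tile 4: (0,2)->(1,0) = 3
Tile 8: (1,0)->(2,1) = 2
Tile 3: (1,1)->(0,2) = 2
Tile 7: (1,2)->(2,0) = 3
Tile 5: (2,0)->(1,1) = 2
Tile 6: (2,1)->(1,2) = 2
Tile 2: (2,2)->(0,1) = 3
Sum: 1 + 3 + 2 + 2 + 3 + 2 + 2 + 3 = 18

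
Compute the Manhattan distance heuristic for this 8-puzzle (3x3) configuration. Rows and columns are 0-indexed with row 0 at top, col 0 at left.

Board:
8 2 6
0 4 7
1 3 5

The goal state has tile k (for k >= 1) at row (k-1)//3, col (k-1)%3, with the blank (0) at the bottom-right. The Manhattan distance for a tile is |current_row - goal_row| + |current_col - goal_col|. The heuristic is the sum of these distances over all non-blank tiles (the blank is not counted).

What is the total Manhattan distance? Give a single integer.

Answer: 15

Derivation:
Tile 8: at (0,0), goal (2,1), distance |0-2|+|0-1| = 3
Tile 2: at (0,1), goal (0,1), distance |0-0|+|1-1| = 0
Tile 6: at (0,2), goal (1,2), distance |0-1|+|2-2| = 1
Tile 4: at (1,1), goal (1,0), distance |1-1|+|1-0| = 1
Tile 7: at (1,2), goal (2,0), distance |1-2|+|2-0| = 3
Tile 1: at (2,0), goal (0,0), distance |2-0|+|0-0| = 2
Tile 3: at (2,1), goal (0,2), distance |2-0|+|1-2| = 3
Tile 5: at (2,2), goal (1,1), distance |2-1|+|2-1| = 2
Sum: 3 + 0 + 1 + 1 + 3 + 2 + 3 + 2 = 15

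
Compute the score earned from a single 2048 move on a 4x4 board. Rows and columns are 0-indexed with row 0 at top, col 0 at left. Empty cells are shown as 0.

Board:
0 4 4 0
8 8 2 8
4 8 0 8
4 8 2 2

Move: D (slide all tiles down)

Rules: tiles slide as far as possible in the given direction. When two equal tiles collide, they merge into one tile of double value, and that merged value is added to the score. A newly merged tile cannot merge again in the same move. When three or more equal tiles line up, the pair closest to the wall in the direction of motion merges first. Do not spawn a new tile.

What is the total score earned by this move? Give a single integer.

Slide down:
col 0: [0, 8, 4, 4] -> [0, 0, 8, 8]  score +8 (running 8)
col 1: [4, 8, 8, 8] -> [0, 4, 8, 16]  score +16 (running 24)
col 2: [4, 2, 0, 2] -> [0, 0, 4, 4]  score +4 (running 28)
col 3: [0, 8, 8, 2] -> [0, 0, 16, 2]  score +16 (running 44)
Board after move:
 0  0  0  0
 0  4  0  0
 8  8  4 16
 8 16  4  2

Answer: 44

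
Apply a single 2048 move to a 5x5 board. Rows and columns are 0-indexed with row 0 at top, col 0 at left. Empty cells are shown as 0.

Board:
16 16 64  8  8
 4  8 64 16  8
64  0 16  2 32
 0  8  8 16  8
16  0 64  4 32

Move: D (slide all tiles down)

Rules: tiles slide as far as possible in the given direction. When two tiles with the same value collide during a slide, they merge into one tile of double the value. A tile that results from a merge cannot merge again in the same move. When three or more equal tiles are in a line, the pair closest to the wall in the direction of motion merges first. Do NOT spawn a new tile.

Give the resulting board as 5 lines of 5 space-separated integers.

Answer:   0   0   0   8   0
 16   0 128  16  16
  4   0  16   2  32
 64  16   8  16   8
 16  16  64   4  32

Derivation:
Slide down:
col 0: [16, 4, 64, 0, 16] -> [0, 16, 4, 64, 16]
col 1: [16, 8, 0, 8, 0] -> [0, 0, 0, 16, 16]
col 2: [64, 64, 16, 8, 64] -> [0, 128, 16, 8, 64]
col 3: [8, 16, 2, 16, 4] -> [8, 16, 2, 16, 4]
col 4: [8, 8, 32, 8, 32] -> [0, 16, 32, 8, 32]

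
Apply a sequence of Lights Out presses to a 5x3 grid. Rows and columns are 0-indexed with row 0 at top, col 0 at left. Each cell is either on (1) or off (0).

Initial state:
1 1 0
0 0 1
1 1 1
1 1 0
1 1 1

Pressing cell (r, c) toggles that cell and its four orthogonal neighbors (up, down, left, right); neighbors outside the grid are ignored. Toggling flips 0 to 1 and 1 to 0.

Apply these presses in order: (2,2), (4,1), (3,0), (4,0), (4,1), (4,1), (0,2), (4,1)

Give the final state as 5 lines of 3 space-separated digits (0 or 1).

After press 1 at (2,2):
1 1 0
0 0 0
1 0 0
1 1 1
1 1 1

After press 2 at (4,1):
1 1 0
0 0 0
1 0 0
1 0 1
0 0 0

After press 3 at (3,0):
1 1 0
0 0 0
0 0 0
0 1 1
1 0 0

After press 4 at (4,0):
1 1 0
0 0 0
0 0 0
1 1 1
0 1 0

After press 5 at (4,1):
1 1 0
0 0 0
0 0 0
1 0 1
1 0 1

After press 6 at (4,1):
1 1 0
0 0 0
0 0 0
1 1 1
0 1 0

After press 7 at (0,2):
1 0 1
0 0 1
0 0 0
1 1 1
0 1 0

After press 8 at (4,1):
1 0 1
0 0 1
0 0 0
1 0 1
1 0 1

Answer: 1 0 1
0 0 1
0 0 0
1 0 1
1 0 1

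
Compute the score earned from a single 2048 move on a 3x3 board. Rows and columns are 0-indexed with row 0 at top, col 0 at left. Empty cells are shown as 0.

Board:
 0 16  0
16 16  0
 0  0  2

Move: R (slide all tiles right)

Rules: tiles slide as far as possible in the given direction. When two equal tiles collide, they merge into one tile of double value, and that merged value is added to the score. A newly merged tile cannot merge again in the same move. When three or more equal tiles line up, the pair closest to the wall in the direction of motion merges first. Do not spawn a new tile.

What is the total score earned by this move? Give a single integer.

Answer: 32

Derivation:
Slide right:
row 0: [0, 16, 0] -> [0, 0, 16]  score +0 (running 0)
row 1: [16, 16, 0] -> [0, 0, 32]  score +32 (running 32)
row 2: [0, 0, 2] -> [0, 0, 2]  score +0 (running 32)
Board after move:
 0  0 16
 0  0 32
 0  0  2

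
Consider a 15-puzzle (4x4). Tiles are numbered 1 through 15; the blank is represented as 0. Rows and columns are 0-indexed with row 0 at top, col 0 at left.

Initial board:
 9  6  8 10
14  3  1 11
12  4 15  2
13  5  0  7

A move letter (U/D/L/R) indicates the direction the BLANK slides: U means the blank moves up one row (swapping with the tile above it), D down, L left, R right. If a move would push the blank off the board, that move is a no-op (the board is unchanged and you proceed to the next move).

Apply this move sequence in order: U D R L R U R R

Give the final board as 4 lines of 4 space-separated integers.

Answer:  9  6  8 10
14  3  1 11
12  4 15  0
13  5  7  2

Derivation:
After move 1 (U):
 9  6  8 10
14  3  1 11
12  4  0  2
13  5 15  7

After move 2 (D):
 9  6  8 10
14  3  1 11
12  4 15  2
13  5  0  7

After move 3 (R):
 9  6  8 10
14  3  1 11
12  4 15  2
13  5  7  0

After move 4 (L):
 9  6  8 10
14  3  1 11
12  4 15  2
13  5  0  7

After move 5 (R):
 9  6  8 10
14  3  1 11
12  4 15  2
13  5  7  0

After move 6 (U):
 9  6  8 10
14  3  1 11
12  4 15  0
13  5  7  2

After move 7 (R):
 9  6  8 10
14  3  1 11
12  4 15  0
13  5  7  2

After move 8 (R):
 9  6  8 10
14  3  1 11
12  4 15  0
13  5  7  2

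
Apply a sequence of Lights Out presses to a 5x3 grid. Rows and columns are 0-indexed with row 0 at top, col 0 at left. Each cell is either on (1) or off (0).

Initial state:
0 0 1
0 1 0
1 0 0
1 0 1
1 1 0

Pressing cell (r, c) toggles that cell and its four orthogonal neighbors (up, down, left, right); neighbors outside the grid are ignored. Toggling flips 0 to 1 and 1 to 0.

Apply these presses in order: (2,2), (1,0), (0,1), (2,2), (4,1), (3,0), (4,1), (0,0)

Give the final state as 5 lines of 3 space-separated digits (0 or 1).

Answer: 1 0 0
0 1 0
1 0 0
0 1 1
0 1 0

Derivation:
After press 1 at (2,2):
0 0 1
0 1 1
1 1 1
1 0 0
1 1 0

After press 2 at (1,0):
1 0 1
1 0 1
0 1 1
1 0 0
1 1 0

After press 3 at (0,1):
0 1 0
1 1 1
0 1 1
1 0 0
1 1 0

After press 4 at (2,2):
0 1 0
1 1 0
0 0 0
1 0 1
1 1 0

After press 5 at (4,1):
0 1 0
1 1 0
0 0 0
1 1 1
0 0 1

After press 6 at (3,0):
0 1 0
1 1 0
1 0 0
0 0 1
1 0 1

After press 7 at (4,1):
0 1 0
1 1 0
1 0 0
0 1 1
0 1 0

After press 8 at (0,0):
1 0 0
0 1 0
1 0 0
0 1 1
0 1 0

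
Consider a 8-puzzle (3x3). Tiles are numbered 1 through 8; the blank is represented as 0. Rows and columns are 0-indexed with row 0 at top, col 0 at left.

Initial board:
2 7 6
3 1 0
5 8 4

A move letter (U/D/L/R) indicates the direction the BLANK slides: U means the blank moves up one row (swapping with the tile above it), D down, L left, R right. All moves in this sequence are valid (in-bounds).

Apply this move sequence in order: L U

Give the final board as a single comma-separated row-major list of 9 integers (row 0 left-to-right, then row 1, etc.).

After move 1 (L):
2 7 6
3 0 1
5 8 4

After move 2 (U):
2 0 6
3 7 1
5 8 4

Answer: 2, 0, 6, 3, 7, 1, 5, 8, 4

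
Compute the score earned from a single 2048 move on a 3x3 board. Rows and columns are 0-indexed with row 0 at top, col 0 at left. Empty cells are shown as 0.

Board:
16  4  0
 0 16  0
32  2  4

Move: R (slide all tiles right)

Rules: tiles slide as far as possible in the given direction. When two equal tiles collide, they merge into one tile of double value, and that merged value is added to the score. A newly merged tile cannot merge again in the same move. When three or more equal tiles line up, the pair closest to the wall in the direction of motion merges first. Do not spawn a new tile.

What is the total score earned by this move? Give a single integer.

Slide right:
row 0: [16, 4, 0] -> [0, 16, 4]  score +0 (running 0)
row 1: [0, 16, 0] -> [0, 0, 16]  score +0 (running 0)
row 2: [32, 2, 4] -> [32, 2, 4]  score +0 (running 0)
Board after move:
 0 16  4
 0  0 16
32  2  4

Answer: 0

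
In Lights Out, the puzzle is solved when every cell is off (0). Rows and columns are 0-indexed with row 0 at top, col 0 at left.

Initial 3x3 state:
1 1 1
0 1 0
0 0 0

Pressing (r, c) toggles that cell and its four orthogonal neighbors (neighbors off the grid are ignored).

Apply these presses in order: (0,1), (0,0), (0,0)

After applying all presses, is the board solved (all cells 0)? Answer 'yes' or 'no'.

After press 1 at (0,1):
0 0 0
0 0 0
0 0 0

After press 2 at (0,0):
1 1 0
1 0 0
0 0 0

After press 3 at (0,0):
0 0 0
0 0 0
0 0 0

Lights still on: 0

Answer: yes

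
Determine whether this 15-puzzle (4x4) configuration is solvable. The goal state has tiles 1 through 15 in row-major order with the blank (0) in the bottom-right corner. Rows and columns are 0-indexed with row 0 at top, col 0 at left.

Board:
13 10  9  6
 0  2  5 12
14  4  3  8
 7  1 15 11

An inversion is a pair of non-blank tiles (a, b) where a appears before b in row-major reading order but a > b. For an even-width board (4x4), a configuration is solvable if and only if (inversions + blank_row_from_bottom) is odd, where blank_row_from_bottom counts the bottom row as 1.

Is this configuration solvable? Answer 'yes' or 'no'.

Inversions: 57
Blank is in row 1 (0-indexed from top), which is row 3 counting from the bottom (bottom = 1).
57 + 3 = 60, which is even, so the puzzle is not solvable.

Answer: no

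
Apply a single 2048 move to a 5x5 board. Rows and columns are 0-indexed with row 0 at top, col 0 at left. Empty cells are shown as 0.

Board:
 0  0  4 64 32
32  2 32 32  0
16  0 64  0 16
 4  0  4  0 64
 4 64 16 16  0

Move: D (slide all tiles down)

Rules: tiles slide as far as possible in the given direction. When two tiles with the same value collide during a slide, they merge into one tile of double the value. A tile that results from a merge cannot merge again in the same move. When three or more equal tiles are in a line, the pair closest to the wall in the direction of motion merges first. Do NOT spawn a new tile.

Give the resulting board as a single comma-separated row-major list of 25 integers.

Answer: 0, 0, 4, 0, 0, 0, 0, 32, 0, 0, 32, 0, 64, 64, 32, 16, 2, 4, 32, 16, 8, 64, 16, 16, 64

Derivation:
Slide down:
col 0: [0, 32, 16, 4, 4] -> [0, 0, 32, 16, 8]
col 1: [0, 2, 0, 0, 64] -> [0, 0, 0, 2, 64]
col 2: [4, 32, 64, 4, 16] -> [4, 32, 64, 4, 16]
col 3: [64, 32, 0, 0, 16] -> [0, 0, 64, 32, 16]
col 4: [32, 0, 16, 64, 0] -> [0, 0, 32, 16, 64]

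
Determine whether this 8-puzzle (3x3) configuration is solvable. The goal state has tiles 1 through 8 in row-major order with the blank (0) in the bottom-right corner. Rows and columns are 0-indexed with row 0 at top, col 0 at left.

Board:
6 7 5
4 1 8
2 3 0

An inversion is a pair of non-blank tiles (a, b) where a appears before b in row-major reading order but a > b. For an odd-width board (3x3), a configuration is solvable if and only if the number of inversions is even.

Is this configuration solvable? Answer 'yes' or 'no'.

Answer: no

Derivation:
Inversions (pairs i<j in row-major order where tile[i] > tile[j] > 0): 19
19 is odd, so the puzzle is not solvable.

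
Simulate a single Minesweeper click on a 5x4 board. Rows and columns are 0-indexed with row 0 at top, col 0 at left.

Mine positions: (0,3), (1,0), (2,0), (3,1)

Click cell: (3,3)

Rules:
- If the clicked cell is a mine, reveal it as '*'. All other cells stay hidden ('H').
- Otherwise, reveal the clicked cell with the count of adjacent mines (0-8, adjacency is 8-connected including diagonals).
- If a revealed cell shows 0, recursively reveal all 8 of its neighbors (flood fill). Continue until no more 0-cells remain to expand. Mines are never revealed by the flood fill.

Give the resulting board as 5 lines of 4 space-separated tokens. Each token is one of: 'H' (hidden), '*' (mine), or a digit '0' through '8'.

H H H H
H H 1 1
H H 1 0
H H 1 0
H H 1 0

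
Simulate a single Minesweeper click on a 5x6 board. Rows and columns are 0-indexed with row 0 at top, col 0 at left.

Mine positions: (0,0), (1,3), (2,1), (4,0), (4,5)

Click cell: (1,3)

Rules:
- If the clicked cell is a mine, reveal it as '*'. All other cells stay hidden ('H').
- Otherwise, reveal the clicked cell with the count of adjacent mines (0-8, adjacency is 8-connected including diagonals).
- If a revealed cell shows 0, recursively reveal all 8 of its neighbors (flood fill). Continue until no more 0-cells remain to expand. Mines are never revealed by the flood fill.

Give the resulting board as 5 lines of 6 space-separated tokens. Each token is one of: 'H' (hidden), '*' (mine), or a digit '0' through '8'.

H H H H H H
H H H * H H
H H H H H H
H H H H H H
H H H H H H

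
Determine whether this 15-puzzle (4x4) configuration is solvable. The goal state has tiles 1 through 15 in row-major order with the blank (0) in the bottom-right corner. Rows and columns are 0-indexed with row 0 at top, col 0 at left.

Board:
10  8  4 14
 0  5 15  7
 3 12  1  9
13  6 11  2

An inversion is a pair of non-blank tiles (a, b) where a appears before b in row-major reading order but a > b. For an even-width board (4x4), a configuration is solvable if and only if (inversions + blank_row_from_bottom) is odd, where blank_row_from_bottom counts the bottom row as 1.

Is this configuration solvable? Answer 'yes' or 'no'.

Answer: no

Derivation:
Inversions: 59
Blank is in row 1 (0-indexed from top), which is row 3 counting from the bottom (bottom = 1).
59 + 3 = 62, which is even, so the puzzle is not solvable.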